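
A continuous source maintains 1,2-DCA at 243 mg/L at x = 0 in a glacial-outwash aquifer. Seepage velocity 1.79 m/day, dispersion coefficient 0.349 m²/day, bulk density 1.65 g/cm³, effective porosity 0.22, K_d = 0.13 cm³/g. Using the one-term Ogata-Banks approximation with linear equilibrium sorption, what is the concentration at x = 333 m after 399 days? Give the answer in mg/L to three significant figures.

241 mg/L

Retardation factor R = 1 + ρ_b·K_d/n = 1 + 1.65 × 0.13/0.22 = 1.975.
Sorption retards both mechanisms: v_R = v/R = 0.9063 m/day, D_R = D/R = 0.1767 m²/day.
v_R·t = 0.9063 × 399 = 361.6137 m; 2√(D_R t) = 16.79 m; argument = (333 − 361.6137)/16.79 = -1.704.
C = C₀ × ½·erfc(-1.704) = 243 × 0.9920 = 241 mg/L.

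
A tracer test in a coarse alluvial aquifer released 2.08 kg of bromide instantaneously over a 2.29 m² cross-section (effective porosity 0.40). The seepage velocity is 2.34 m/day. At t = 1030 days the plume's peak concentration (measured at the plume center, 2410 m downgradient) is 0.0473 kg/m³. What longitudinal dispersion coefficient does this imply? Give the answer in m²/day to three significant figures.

0.178 m²/day

At the plume center C_max = M/(n_e·A·√(4πDt)), so D = M²/(4πt·(n_e·A·C_max)²).
n_e·A·C_max = 0.40 × 2.29 × 0.0473 = 0.04333 kg/m.
D = 2.08²/(4π × 1030 × 0.04333²) = 0.178 m²/day.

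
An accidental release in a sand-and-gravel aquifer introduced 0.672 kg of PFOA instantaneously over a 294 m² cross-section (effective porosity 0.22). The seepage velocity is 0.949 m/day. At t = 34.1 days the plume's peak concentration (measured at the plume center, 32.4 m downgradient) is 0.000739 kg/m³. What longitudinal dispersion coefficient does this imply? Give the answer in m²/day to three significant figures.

At the plume center C_max = M/(n_e·A·√(4πDt)), so D = M²/(4πt·(n_e·A·C_max)²).
n_e·A·C_max = 0.22 × 294 × 0.000739 = 0.04780 kg/m.
D = 0.672²/(4π × 34.1 × 0.04780²) = 0.461 m²/day.

0.461 m²/day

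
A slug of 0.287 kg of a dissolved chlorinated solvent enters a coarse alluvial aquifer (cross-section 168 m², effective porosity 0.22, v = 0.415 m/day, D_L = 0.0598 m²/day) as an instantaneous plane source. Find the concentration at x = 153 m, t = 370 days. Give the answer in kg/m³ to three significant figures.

For an instantaneous plane source, C(x,t) = M/(n_e·A·√(4πDt)) · exp(−(x−vt)²/(4Dt)), with n_e·A the pore (flow) area.
Plume center vt = 0.415 × 370 = 153.55 m, so the well at 153 m is 0.55 m upgradient of the peak.
√(4πDt) = 16.67 m, giving peak height M/(n_e·A·√(4πDt)) = 0.287/(0.22 × 168 × 16.67) = 0.0004658 kg/m³.
(x−vt)²/(4Dt) = (-0.55)²/(4 × 0.0598 × 370) = 0.003418; exp(−0.003418) = 0.9966.
C = 0.0004658 × 0.9966 = 0.000464 kg/m³.

0.000464 kg/m³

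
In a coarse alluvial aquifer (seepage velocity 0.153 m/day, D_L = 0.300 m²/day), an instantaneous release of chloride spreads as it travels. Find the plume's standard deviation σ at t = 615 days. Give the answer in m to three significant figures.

19.2 m

Dispersive spreading gives a Gaussian with σ² = 2Dt; advection only shifts the center.
σ = √(2 × 0.300 × 615) = 19.2 m.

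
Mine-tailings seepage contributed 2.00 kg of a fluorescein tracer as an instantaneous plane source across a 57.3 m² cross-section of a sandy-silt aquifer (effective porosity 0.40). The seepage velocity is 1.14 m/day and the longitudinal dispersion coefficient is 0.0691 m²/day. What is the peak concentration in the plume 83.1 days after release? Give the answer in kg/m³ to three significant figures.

0.0103 kg/m³

The peak of an instantaneous 1D plume sits at x = vt; there the Gaussian factor is 1 and C_max = M/(n_e·A·√(4πDt)), where n_e·A is the pore area the mass is dissolved in.
√(4πDt) = √(4π × 0.0691 × 83.1) = 8.495 m, so C_max = 2.00/(0.40 × 57.3 × 8.495) = 0.0103 kg/m³.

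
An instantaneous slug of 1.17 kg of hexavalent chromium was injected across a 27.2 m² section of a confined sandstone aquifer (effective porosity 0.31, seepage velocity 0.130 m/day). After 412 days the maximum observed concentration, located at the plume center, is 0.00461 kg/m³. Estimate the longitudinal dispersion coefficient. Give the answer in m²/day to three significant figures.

0.175 m²/day

At the plume center C_max = M/(n_e·A·√(4πDt)), so D = M²/(4πt·(n_e·A·C_max)²).
n_e·A·C_max = 0.31 × 27.2 × 0.00461 = 0.03887 kg/m.
D = 1.17²/(4π × 412 × 0.03887²) = 0.175 m²/day.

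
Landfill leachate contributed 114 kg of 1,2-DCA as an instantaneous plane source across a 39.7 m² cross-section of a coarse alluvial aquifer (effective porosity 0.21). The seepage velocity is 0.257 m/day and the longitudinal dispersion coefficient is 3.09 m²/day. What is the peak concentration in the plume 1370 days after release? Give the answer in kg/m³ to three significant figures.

0.0593 kg/m³

The peak of an instantaneous 1D plume sits at x = vt; there the Gaussian factor is 1 and C_max = M/(n_e·A·√(4πDt)), where n_e·A is the pore area the mass is dissolved in.
√(4πDt) = √(4π × 3.09 × 1370) = 230.6 m, so C_max = 114/(0.21 × 39.7 × 230.6) = 0.0593 kg/m³.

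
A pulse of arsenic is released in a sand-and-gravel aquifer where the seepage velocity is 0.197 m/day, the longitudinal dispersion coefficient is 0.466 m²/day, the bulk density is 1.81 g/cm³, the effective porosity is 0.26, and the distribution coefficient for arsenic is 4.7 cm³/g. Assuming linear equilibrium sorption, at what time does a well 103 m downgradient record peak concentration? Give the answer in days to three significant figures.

Retardation factor R = 1 + ρ_b·K_d/n = 1 + 1.81 × 4.7/0.26 = 33.72.
Sorption retards both mechanisms: v_R = v/R = 0.005842 m/day, D_R = D/R = 0.01382 m²/day.
Peak time from v_R²t² + 2D_R t − x² = 0: t = (√(D_R² + v_R²x²) − D_R)/v_R².
√(D_R² + v_R²x²) = √(0.01382² + 0.005842² × 103²) = 0.6019; v_R² = 3.413e-05.
t = (0.6019 − 0.01382)/3.413e-05 = 17200 days.

17200 days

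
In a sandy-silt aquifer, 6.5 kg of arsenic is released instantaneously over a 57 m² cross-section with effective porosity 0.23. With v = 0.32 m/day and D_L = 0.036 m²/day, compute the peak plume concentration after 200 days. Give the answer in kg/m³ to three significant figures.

0.0521 kg/m³

The peak of an instantaneous 1D plume sits at x = vt; there the Gaussian factor is 1 and C_max = M/(n_e·A·√(4πDt)), where n_e·A is the pore area the mass is dissolved in.
√(4πDt) = √(4π × 0.036 × 200) = 9.512 m, so C_max = 6.5/(0.23 × 57 × 9.512) = 0.0521 kg/m³.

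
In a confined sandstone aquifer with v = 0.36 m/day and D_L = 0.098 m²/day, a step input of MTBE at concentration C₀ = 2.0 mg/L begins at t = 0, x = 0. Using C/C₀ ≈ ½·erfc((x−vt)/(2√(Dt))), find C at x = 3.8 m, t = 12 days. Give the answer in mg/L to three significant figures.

1.27 mg/L

For a continuous step input, C/C₀ ≈ ½·erfc((x−vt)/(2√(Dt))).
vt = 0.36 × 12 = 4.32 m and 2√(Dt) = 2√(0.098 × 12) = 2.169 m.
Argument (x−vt)/(2√(Dt)) = (3.8 − 4.32)/2.169 = -0.2397; ½·erfc(-0.2397) = 0.6327.
C = 2.0 × 0.6327 = 1.27 mg/L.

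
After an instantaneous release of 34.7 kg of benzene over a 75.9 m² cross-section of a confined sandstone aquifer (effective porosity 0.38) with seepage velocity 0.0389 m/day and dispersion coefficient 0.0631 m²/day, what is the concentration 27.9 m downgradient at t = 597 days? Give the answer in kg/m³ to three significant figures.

For an instantaneous plane source, C(x,t) = M/(n_e·A·√(4πDt)) · exp(−(x−vt)²/(4Dt)), with n_e·A the pore (flow) area.
Plume center vt = 0.0389 × 597 = 23.2233 m, so the well at 27.9 m is 4.6767 m downgradient of the peak.
√(4πDt) = 21.76 m, giving peak height M/(n_e·A·√(4πDt)) = 34.7/(0.38 × 75.9 × 21.76) = 0.05529 kg/m³.
(x−vt)²/(4Dt) = (4.6767)²/(4 × 0.0631 × 597) = 0.1451; exp(−0.1451) = 0.8649.
C = 0.05529 × 0.8649 = 0.0478 kg/m³.

0.0478 kg/m³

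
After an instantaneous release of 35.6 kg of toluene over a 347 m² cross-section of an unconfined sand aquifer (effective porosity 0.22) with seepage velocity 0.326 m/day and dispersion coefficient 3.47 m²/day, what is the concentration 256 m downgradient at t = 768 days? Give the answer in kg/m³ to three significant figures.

0.00254 kg/m³

For an instantaneous plane source, C(x,t) = M/(n_e·A·√(4πDt)) · exp(−(x−vt)²/(4Dt)), with n_e·A the pore (flow) area.
Plume center vt = 0.326 × 768 = 250.368 m, so the well at 256 m is 5.632 m downgradient of the peak.
√(4πDt) = 183.0 m, giving peak height M/(n_e·A·√(4πDt)) = 35.6/(0.22 × 347 × 183.0) = 0.002548 kg/m³.
(x−vt)²/(4Dt) = (5.632)²/(4 × 3.47 × 768) = 0.002976; exp(−0.002976) = 0.9970.
C = 0.002548 × 0.9970 = 0.00254 kg/m³.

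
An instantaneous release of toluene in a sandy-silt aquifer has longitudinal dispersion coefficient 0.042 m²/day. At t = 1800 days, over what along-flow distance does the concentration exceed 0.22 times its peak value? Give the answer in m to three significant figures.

The plume is Gaussian with σ = √(2Dt) = √(2 × 0.042 × 1800) = 12.30 m.
C/C_peak = exp(−Δx²/(2σ²)) = 0.22 ⇒ Δx = σ·√(−2 ln 0.22) = 12.30 × 1.740 = 21.40 m.
Width = 2Δx = 42.8 m.

42.8 m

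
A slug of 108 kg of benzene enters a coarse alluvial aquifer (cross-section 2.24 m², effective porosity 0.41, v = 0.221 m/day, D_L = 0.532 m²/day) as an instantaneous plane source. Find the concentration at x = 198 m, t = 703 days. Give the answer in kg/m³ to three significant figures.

For an instantaneous plane source, C(x,t) = M/(n_e·A·√(4πDt)) · exp(−(x−vt)²/(4Dt)), with n_e·A the pore (flow) area.
Plume center vt = 0.221 × 703 = 155.363 m, so the well at 198 m is 42.637 m downgradient of the peak.
√(4πDt) = 68.55 m, giving peak height M/(n_e·A·√(4πDt)) = 108/(0.41 × 2.24 × 68.55) = 1.715 kg/m³.
(x−vt)²/(4Dt) = (42.637)²/(4 × 0.532 × 703) = 1.215; exp(−1.215) = 0.2967.
C = 1.715 × 0.2967 = 0.509 kg/m³.

0.509 kg/m³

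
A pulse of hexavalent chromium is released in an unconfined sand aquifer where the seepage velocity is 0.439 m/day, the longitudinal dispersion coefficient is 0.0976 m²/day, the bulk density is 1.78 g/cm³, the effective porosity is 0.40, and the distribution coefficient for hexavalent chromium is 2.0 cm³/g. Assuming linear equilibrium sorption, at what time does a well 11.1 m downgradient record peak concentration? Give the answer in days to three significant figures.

Retardation factor R = 1 + ρ_b·K_d/n = 1 + 1.78 × 2.0/0.40 = 9.900.
Sorption retards both mechanisms: v_R = v/R = 0.04434 m/day, D_R = D/R = 0.009859 m²/day.
Peak time from v_R²t² + 2D_R t − x² = 0: t = (√(D_R² + v_R²x²) − D_R)/v_R².
√(D_R² + v_R²x²) = √(0.009859² + 0.04434² × 11.1²) = 0.4923; v_R² = 0.001966.
t = (0.4923 − 0.009859)/0.001966 = 245 days.

245 days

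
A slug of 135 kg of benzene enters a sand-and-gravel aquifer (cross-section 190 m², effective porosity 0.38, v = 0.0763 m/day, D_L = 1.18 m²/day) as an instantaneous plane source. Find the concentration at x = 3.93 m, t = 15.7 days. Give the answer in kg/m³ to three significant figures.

For an instantaneous plane source, C(x,t) = M/(n_e·A·√(4πDt)) · exp(−(x−vt)²/(4Dt)), with n_e·A the pore (flow) area.
Plume center vt = 0.0763 × 15.7 = 1.19791 m, so the well at 3.93 m is 2.73209 m downgradient of the peak.
√(4πDt) = 15.26 m, giving peak height M/(n_e·A·√(4πDt)) = 135/(0.38 × 190 × 15.26) = 0.1225 kg/m³.
(x−vt)²/(4Dt) = (2.73209)²/(4 × 1.18 × 15.7) = 0.1007; exp(−0.1007) = 0.9042.
C = 0.1225 × 0.9042 = 0.111 kg/m³.

0.111 kg/m³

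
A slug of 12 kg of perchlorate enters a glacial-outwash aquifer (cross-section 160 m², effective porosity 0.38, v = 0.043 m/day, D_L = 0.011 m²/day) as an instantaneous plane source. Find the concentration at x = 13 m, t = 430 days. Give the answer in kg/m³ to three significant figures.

For an instantaneous plane source, C(x,t) = M/(n_e·A·√(4πDt)) · exp(−(x−vt)²/(4Dt)), with n_e·A the pore (flow) area.
Plume center vt = 0.043 × 430 = 18.49 m, so the well at 13 m is 5.49 m upgradient of the peak.
√(4πDt) = 7.710 m, giving peak height M/(n_e·A·√(4πDt)) = 12/(0.38 × 160 × 7.710) = 0.02560 kg/m³.
(x−vt)²/(4Dt) = (-5.49)²/(4 × 0.011 × 430) = 1.593; exp(−1.593) = 0.2033.
C = 0.02560 × 0.2033 = 0.00520 kg/m³.

0.00520 kg/m³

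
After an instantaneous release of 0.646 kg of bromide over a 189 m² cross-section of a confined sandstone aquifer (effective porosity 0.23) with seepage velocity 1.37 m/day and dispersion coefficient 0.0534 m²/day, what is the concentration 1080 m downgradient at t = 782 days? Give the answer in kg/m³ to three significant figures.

For an instantaneous plane source, C(x,t) = M/(n_e·A·√(4πDt)) · exp(−(x−vt)²/(4Dt)), with n_e·A the pore (flow) area.
Plume center vt = 1.37 × 782 = 1071.34 m, so the well at 1080 m is 8.66 m downgradient of the peak.
√(4πDt) = 22.91 m, giving peak height M/(n_e·A·√(4πDt)) = 0.646/(0.23 × 189 × 22.91) = 0.0006487 kg/m³.
(x−vt)²/(4Dt) = (8.66)²/(4 × 0.0534 × 782) = 0.4490; exp(−0.4490) = 0.6383.
C = 0.0006487 × 0.6383 = 0.000414 kg/m³.

0.000414 kg/m³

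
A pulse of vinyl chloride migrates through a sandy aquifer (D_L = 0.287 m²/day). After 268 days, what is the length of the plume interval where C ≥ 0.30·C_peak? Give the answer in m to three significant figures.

The plume is Gaussian with σ = √(2Dt) = √(2 × 0.287 × 268) = 12.40 m.
C/C_peak = exp(−Δx²/(2σ²)) = 0.30 ⇒ Δx = σ·√(−2 ln 0.30) = 12.40 × 1.552 = 19.24 m.
Width = 2Δx = 38.5 m.

38.5 m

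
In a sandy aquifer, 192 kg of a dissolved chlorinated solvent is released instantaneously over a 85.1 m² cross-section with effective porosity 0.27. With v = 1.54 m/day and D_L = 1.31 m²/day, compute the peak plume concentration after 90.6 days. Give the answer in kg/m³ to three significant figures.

0.216 kg/m³

The peak of an instantaneous 1D plume sits at x = vt; there the Gaussian factor is 1 and C_max = M/(n_e·A·√(4πDt)), where n_e·A is the pore area the mass is dissolved in.
√(4πDt) = √(4π × 1.31 × 90.6) = 38.62 m, so C_max = 192/(0.27 × 85.1 × 38.62) = 0.216 kg/m³.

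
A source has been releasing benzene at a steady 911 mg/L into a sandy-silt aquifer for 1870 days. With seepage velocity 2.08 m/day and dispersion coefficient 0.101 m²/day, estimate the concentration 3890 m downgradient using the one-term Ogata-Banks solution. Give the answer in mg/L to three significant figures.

For a continuous step input, C/C₀ ≈ ½·erfc((x−vt)/(2√(Dt))).
vt = 2.08 × 1870 = 3889.6 m and 2√(Dt) = 2√(0.101 × 1870) = 27.49 m.
Argument (x−vt)/(2√(Dt)) = (3890 − 3889.6)/27.49 = 0.01455; ½·erfc(0.01455) = 0.4918.
C = 911 × 0.4918 = 448 mg/L.

448 mg/L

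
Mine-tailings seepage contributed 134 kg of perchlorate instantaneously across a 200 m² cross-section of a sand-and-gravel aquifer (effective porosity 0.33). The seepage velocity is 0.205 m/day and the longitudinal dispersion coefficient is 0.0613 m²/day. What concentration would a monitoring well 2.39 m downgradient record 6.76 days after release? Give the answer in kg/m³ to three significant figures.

For an instantaneous plane source, C(x,t) = M/(n_e·A·√(4πDt)) · exp(−(x−vt)²/(4Dt)), with n_e·A the pore (flow) area.
Plume center vt = 0.205 × 6.76 = 1.3858 m, so the well at 2.39 m is 1.0042 m downgradient of the peak.
√(4πDt) = 2.282 m, giving peak height M/(n_e·A·√(4πDt)) = 134/(0.33 × 200 × 2.282) = 0.8897 kg/m³.
(x−vt)²/(4Dt) = (1.0042)²/(4 × 0.0613 × 6.76) = 0.6084; exp(−0.6084) = 0.5442.
C = 0.8897 × 0.5442 = 0.484 kg/m³.

0.484 kg/m³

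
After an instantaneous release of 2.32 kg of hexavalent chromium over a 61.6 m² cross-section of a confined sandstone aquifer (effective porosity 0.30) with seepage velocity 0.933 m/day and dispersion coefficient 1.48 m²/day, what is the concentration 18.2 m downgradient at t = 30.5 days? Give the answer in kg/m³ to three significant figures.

For an instantaneous plane source, C(x,t) = M/(n_e·A·√(4πDt)) · exp(−(x−vt)²/(4Dt)), with n_e·A the pore (flow) area.
Plume center vt = 0.933 × 30.5 = 28.4565 m, so the well at 18.2 m is 10.2565 m upgradient of the peak.
√(4πDt) = 23.82 m, giving peak height M/(n_e·A·√(4πDt)) = 2.32/(0.30 × 61.6 × 23.82) = 0.005270 kg/m³.
(x−vt)²/(4Dt) = (-10.2565)²/(4 × 1.48 × 30.5) = 0.5826; exp(−0.5826) = 0.5584.
C = 0.005270 × 0.5584 = 0.00294 kg/m³.

0.00294 kg/m³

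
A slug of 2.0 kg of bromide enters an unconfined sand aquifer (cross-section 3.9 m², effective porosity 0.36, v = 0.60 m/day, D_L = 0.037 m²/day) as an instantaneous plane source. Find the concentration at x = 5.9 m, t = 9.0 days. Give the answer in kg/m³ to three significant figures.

For an instantaneous plane source, C(x,t) = M/(n_e·A·√(4πDt)) · exp(−(x−vt)²/(4Dt)), with n_e·A the pore (flow) area.
Plume center vt = 0.60 × 9.0 = 5.4 m, so the well at 5.9 m is 0.5 m downgradient of the peak.
√(4πDt) = 2.046 m, giving peak height M/(n_e·A·√(4πDt)) = 2.0/(0.36 × 3.9 × 2.046) = 0.6962 kg/m³.
(x−vt)²/(4Dt) = (0.5)²/(4 × 0.037 × 9.0) = 0.1877; exp(−0.1877) = 0.8289.
C = 0.6962 × 0.8289 = 0.577 kg/m³.

0.577 kg/m³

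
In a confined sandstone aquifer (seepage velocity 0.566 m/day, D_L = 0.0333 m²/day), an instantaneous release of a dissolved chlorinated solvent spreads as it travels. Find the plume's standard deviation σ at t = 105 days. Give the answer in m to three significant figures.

2.64 m

Dispersive spreading gives a Gaussian with σ² = 2Dt; advection only shifts the center.
σ = √(2 × 0.0333 × 105) = 2.64 m.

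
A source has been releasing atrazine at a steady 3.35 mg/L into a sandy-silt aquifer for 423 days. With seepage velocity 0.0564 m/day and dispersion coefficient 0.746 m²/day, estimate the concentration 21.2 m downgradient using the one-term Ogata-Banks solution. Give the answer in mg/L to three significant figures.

For a continuous step input, C/C₀ ≈ ½·erfc((x−vt)/(2√(Dt))).
vt = 0.0564 × 423 = 23.8572 m and 2√(Dt) = 2√(0.746 × 423) = 35.53 m.
Argument (x−vt)/(2√(Dt)) = (21.2 − 23.8572)/35.53 = -0.07479; ½·erfc(-0.07479) = 0.5421.
C = 3.35 × 0.5421 = 1.82 mg/L.

1.82 mg/L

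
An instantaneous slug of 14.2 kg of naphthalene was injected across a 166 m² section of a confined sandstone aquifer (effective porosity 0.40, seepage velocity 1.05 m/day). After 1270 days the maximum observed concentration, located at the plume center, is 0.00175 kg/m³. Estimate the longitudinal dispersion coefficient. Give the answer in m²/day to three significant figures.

At the plume center C_max = M/(n_e·A·√(4πDt)), so D = M²/(4πt·(n_e·A·C_max)²).
n_e·A·C_max = 0.40 × 166 × 0.00175 = 0.1162 kg/m.
D = 14.2²/(4π × 1270 × 0.1162²) = 0.936 m²/day.

0.936 m²/day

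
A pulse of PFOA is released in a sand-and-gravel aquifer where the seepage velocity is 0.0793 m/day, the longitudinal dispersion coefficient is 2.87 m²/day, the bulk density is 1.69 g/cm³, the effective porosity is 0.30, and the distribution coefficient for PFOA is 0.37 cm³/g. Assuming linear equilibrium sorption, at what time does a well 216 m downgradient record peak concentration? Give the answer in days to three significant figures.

Retardation factor R = 1 + ρ_b·K_d/n = 1 + 1.69 × 0.37/0.30 = 3.084.
Sorption retards both mechanisms: v_R = v/R = 0.02571 m/day, D_R = D/R = 0.9306 m²/day.
Peak time from v_R²t² + 2D_R t − x² = 0: t = (√(D_R² + v_R²x²) − D_R)/v_R².
√(D_R² + v_R²x²) = √(0.9306² + 0.02571² × 216²) = 5.631; v_R² = 0.0006610.
t = (5.631 − 0.9306)/0.0006610 = 7110 days.

7110 days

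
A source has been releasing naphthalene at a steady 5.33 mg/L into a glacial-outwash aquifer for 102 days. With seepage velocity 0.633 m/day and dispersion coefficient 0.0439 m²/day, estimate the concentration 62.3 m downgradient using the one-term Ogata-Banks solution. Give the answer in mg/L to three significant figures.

4.13 mg/L

For a continuous step input, C/C₀ ≈ ½·erfc((x−vt)/(2√(Dt))).
vt = 0.633 × 102 = 64.566 m and 2√(Dt) = 2√(0.0439 × 102) = 4.232 m.
Argument (x−vt)/(2√(Dt)) = (62.3 − 64.566)/4.232 = -0.5354; ½·erfc(-0.5354) = 0.7755.
C = 5.33 × 0.7755 = 4.13 mg/L.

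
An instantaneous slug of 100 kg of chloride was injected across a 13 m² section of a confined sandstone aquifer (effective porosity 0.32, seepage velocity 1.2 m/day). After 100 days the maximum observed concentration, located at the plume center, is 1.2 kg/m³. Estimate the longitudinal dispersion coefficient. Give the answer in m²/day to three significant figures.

At the plume center C_max = M/(n_e·A·√(4πDt)), so D = M²/(4πt·(n_e·A·C_max)²).
n_e·A·C_max = 0.32 × 13 × 1.2 = 4.992 kg/m.
D = 100²/(4π × 100 × 4.992²) = 0.319 m²/day.

0.319 m²/day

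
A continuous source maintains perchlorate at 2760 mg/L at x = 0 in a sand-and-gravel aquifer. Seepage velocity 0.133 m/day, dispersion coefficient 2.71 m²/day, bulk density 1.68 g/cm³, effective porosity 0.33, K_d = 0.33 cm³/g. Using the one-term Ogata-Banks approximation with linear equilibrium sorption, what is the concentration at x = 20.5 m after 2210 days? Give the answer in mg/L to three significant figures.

2510 mg/L

Retardation factor R = 1 + ρ_b·K_d/n = 1 + 1.68 × 0.33/0.33 = 2.680.
Sorption retards both mechanisms: v_R = v/R = 0.04963 m/day, D_R = D/R = 1.011 m²/day.
v_R·t = 0.04963 × 2210 = 109.6823 m; 2√(D_R t) = 94.54 m; argument = (20.5 − 109.6823)/94.54 = -0.9433.
C = C₀ × ½·erfc(-0.9433) = 2760 × 0.9089 = 2510 mg/L.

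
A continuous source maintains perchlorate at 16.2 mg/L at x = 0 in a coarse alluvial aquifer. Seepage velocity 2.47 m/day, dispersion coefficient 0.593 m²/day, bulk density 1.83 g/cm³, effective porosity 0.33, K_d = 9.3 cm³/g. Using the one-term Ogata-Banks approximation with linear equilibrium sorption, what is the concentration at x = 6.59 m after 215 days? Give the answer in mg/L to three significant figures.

Retardation factor R = 1 + ρ_b·K_d/n = 1 + 1.83 × 9.3/0.33 = 52.57.
Sorption retards both mechanisms: v_R = v/R = 0.04698 m/day, D_R = D/R = 0.01128 m²/day.
v_R·t = 0.04698 × 215 = 10.1007 m; 2√(D_R t) = 3.115 m; argument = (6.59 − 10.1007)/3.115 = -1.127.
C = C₀ × ½·erfc(-1.127) = 16.2 × 0.9445 = 15.3 mg/L.

15.3 mg/L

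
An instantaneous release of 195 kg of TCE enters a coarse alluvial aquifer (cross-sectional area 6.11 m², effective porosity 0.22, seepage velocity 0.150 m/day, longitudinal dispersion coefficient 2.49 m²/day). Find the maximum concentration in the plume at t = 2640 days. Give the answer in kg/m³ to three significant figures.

The peak of an instantaneous 1D plume sits at x = vt; there the Gaussian factor is 1 and C_max = M/(n_e·A·√(4πDt)), where n_e·A is the pore area the mass is dissolved in.
√(4πDt) = √(4π × 2.49 × 2640) = 287.4 m, so C_max = 195/(0.22 × 6.11 × 287.4) = 0.505 kg/m³.

0.505 kg/m³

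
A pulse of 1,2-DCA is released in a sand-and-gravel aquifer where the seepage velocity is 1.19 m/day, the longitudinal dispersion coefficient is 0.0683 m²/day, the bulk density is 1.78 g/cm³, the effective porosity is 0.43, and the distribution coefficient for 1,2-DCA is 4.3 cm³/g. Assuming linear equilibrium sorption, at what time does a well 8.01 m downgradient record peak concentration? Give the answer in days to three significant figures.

126 days

Retardation factor R = 1 + ρ_b·K_d/n = 1 + 1.78 × 4.3/0.43 = 18.80.
Sorption retards both mechanisms: v_R = v/R = 0.06330 m/day, D_R = D/R = 0.003633 m²/day.
Peak time from v_R²t² + 2D_R t − x² = 0: t = (√(D_R² + v_R²x²) − D_R)/v_R².
√(D_R² + v_R²x²) = √(0.003633² + 0.06330² × 8.01²) = 0.5070; v_R² = 0.004007.
t = (0.5070 − 0.003633)/0.004007 = 126 days.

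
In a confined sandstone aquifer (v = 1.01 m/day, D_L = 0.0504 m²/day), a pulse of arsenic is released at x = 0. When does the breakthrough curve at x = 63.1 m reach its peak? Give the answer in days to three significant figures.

62.4 days

For the 1D instantaneous-source solution, setting ∂C/∂t = 0 at fixed x gives v²t² + 2Dt − x² = 0, so t = (√(D² + v²x²) − D)/v².
√(D² + v²x²) = √(0.0504² + 1.01² × 63.1²) = 63.73; v² = 1.0201.
t = (63.73 − 0.0504)/1.0201 = 62.4 days (vs. the pure-advection estimate x/v = 62.5 d).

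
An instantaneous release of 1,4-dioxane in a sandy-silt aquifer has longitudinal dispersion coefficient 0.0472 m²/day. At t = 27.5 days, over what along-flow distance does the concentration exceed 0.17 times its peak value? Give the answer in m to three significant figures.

The plume is Gaussian with σ = √(2Dt) = √(2 × 0.0472 × 27.5) = 1.611 m.
C/C_peak = exp(−Δx²/(2σ²)) = 0.17 ⇒ Δx = σ·√(−2 ln 0.17) = 1.611 × 1.883 = 3.034 m.
Width = 2Δx = 6.07 m.

6.07 m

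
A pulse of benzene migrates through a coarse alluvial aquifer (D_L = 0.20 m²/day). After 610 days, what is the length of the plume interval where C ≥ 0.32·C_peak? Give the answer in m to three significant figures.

47.2 m

The plume is Gaussian with σ = √(2Dt) = √(2 × 0.20 × 610) = 15.62 m.
C/C_peak = exp(−Δx²/(2σ²)) = 0.32 ⇒ Δx = σ·√(−2 ln 0.32) = 15.62 × 1.510 = 23.59 m.
Width = 2Δx = 47.2 m.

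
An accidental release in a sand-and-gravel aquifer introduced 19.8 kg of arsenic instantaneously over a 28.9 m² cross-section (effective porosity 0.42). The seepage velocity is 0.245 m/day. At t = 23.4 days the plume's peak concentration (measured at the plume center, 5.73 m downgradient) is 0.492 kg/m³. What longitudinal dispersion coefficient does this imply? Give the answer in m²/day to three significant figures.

At the plume center C_max = M/(n_e·A·√(4πDt)), so D = M²/(4πt·(n_e·A·C_max)²).
n_e·A·C_max = 0.42 × 28.9 × 0.492 = 5.972 kg/m.
D = 19.8²/(4π × 23.4 × 5.972²) = 0.0374 m²/day.

0.0374 m²/day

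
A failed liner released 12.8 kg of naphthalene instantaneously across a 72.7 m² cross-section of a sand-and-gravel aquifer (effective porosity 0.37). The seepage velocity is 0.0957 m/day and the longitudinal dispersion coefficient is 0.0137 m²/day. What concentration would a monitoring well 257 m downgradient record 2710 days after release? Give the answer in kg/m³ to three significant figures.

For an instantaneous plane source, C(x,t) = M/(n_e·A·√(4πDt)) · exp(−(x−vt)²/(4Dt)), with n_e·A the pore (flow) area.
Plume center vt = 0.0957 × 2710 = 259.347 m, so the well at 257 m is 2.347 m upgradient of the peak.
√(4πDt) = 21.60 m, giving peak height M/(n_e·A·√(4πDt)) = 12.8/(0.37 × 72.7 × 21.60) = 0.02203 kg/m³.
(x−vt)²/(4Dt) = (-2.347)²/(4 × 0.0137 × 2710) = 0.03709; exp(−0.03709) = 0.9636.
C = 0.02203 × 0.9636 = 0.0212 kg/m³.

0.0212 kg/m³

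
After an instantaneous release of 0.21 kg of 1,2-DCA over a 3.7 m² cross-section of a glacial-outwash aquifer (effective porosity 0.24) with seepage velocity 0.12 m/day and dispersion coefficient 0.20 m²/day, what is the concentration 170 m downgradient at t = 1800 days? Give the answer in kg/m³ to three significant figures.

0.000809 kg/m³

For an instantaneous plane source, C(x,t) = M/(n_e·A·√(4πDt)) · exp(−(x−vt)²/(4Dt)), with n_e·A the pore (flow) area.
Plume center vt = 0.12 × 1800 = 216 m, so the well at 170 m is 46 m upgradient of the peak.
√(4πDt) = 67.26 m, giving peak height M/(n_e·A·√(4πDt)) = 0.21/(0.24 × 3.7 × 67.26) = 0.003516 kg/m³.
(x−vt)²/(4Dt) = (-46)²/(4 × 0.20 × 1800) = 1.469; exp(−1.469) = 0.2302.
C = 0.003516 × 0.2302 = 0.000809 kg/m³.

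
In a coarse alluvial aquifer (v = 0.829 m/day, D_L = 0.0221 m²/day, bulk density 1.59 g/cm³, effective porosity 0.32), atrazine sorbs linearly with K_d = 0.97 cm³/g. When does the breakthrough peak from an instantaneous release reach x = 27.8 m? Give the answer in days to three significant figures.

195 days

Retardation factor R = 1 + ρ_b·K_d/n = 1 + 1.59 × 0.97/0.32 = 5.820.
Sorption retards both mechanisms: v_R = v/R = 0.1424 m/day, D_R = D/R = 0.003797 m²/day.
Peak time from v_R²t² + 2D_R t − x² = 0: t = (√(D_R² + v_R²x²) − D_R)/v_R².
√(D_R² + v_R²x²) = √(0.003797² + 0.1424² × 27.8²) = 3.959; v_R² = 0.02028.
t = (3.959 − 0.003797)/0.02028 = 195 days.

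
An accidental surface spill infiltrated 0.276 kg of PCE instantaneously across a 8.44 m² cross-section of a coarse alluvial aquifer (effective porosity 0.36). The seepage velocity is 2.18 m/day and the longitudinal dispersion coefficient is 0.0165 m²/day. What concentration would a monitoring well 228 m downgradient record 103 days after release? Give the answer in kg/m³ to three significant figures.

For an instantaneous plane source, C(x,t) = M/(n_e·A·√(4πDt)) · exp(−(x−vt)²/(4Dt)), with n_e·A the pore (flow) area.
Plume center vt = 2.18 × 103 = 224.54 m, so the well at 228 m is 3.46 m downgradient of the peak.
√(4πDt) = 4.621 m, giving peak height M/(n_e·A·√(4πDt)) = 0.276/(0.36 × 8.44 × 4.621) = 0.01966 kg/m³.
(x−vt)²/(4Dt) = (3.46)²/(4 × 0.0165 × 103) = 1.761; exp(−1.761) = 0.1719.
C = 0.01966 × 0.1719 = 0.00338 kg/m³.

0.00338 kg/m³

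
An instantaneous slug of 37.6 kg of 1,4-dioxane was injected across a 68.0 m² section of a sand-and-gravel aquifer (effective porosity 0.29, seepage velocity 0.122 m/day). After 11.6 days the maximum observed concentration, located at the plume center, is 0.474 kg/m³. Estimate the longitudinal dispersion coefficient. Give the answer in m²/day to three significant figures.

At the plume center C_max = M/(n_e·A·√(4πDt)), so D = M²/(4πt·(n_e·A·C_max)²).
n_e·A·C_max = 0.29 × 68.0 × 0.474 = 9.347 kg/m.
D = 37.6²/(4π × 11.6 × 9.347²) = 0.111 m²/day.

0.111 m²/day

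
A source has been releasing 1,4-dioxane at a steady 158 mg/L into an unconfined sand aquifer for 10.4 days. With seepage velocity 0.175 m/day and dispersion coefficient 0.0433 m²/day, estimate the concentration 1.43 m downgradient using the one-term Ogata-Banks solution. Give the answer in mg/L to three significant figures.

104 mg/L

For a continuous step input, C/C₀ ≈ ½·erfc((x−vt)/(2√(Dt))).
vt = 0.175 × 10.4 = 1.82 m and 2√(Dt) = 2√(0.0433 × 10.4) = 1.342 m.
Argument (x−vt)/(2√(Dt)) = (1.43 − 1.82)/1.342 = -0.2906; ½·erfc(-0.2906) = 0.6595.
C = 158 × 0.6595 = 104 mg/L.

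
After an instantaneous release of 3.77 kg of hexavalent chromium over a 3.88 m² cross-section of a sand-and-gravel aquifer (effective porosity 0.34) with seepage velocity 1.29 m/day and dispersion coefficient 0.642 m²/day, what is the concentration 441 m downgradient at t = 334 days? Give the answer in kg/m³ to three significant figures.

For an instantaneous plane source, C(x,t) = M/(n_e·A·√(4πDt)) · exp(−(x−vt)²/(4Dt)), with n_e·A the pore (flow) area.
Plume center vt = 1.29 × 334 = 430.86 m, so the well at 441 m is 10.14 m downgradient of the peak.
√(4πDt) = 51.91 m, giving peak height M/(n_e·A·√(4πDt)) = 3.77/(0.34 × 3.88 × 51.91) = 0.05505 kg/m³.
(x−vt)²/(4Dt) = (10.14)²/(4 × 0.642 × 334) = 0.1199; exp(−0.1199) = 0.8870.
C = 0.05505 × 0.8870 = 0.0488 kg/m³.

0.0488 kg/m³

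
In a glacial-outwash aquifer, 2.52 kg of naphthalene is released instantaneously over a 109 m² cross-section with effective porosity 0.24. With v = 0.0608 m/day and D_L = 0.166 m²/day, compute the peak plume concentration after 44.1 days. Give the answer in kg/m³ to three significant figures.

0.0100 kg/m³

The peak of an instantaneous 1D plume sits at x = vt; there the Gaussian factor is 1 and C_max = M/(n_e·A·√(4πDt)), where n_e·A is the pore area the mass is dissolved in.
√(4πDt) = √(4π × 0.166 × 44.1) = 9.591 m, so C_max = 2.52/(0.24 × 109 × 9.591) = 0.0100 kg/m³.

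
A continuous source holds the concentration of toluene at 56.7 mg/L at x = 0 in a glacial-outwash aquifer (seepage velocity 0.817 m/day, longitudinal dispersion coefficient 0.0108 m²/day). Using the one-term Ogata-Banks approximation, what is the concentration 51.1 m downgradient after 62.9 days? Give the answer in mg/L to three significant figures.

For a continuous step input, C/C₀ ≈ ½·erfc((x−vt)/(2√(Dt))).
vt = 0.817 × 62.9 = 51.3893 m and 2√(Dt) = 2√(0.0108 × 62.9) = 1.648 m.
Argument (x−vt)/(2√(Dt)) = (51.1 − 51.3893)/1.648 = -0.1755; ½·erfc(-0.1755) = 0.5980.
C = 56.7 × 0.5980 = 33.9 mg/L.

33.9 mg/L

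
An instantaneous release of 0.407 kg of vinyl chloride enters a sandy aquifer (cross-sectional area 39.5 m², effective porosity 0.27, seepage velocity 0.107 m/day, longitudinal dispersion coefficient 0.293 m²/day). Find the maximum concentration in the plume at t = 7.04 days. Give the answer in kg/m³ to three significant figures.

The peak of an instantaneous 1D plume sits at x = vt; there the Gaussian factor is 1 and C_max = M/(n_e·A·√(4πDt)), where n_e·A is the pore area the mass is dissolved in.
√(4πDt) = √(4π × 0.293 × 7.04) = 5.091 m, so C_max = 0.407/(0.27 × 39.5 × 5.091) = 0.00750 kg/m³.

0.00750 kg/m³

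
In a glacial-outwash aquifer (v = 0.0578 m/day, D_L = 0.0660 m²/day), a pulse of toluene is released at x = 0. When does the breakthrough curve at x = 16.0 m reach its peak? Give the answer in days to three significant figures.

258 days

For the 1D instantaneous-source solution, setting ∂C/∂t = 0 at fixed x gives v²t² + 2Dt − x² = 0, so t = (√(D² + v²x²) − D)/v².
√(D² + v²x²) = √(0.0660² + 0.0578² × 16.0²) = 0.9272; v² = 0.00334084.
t = (0.9272 − 0.0660)/0.00334084 = 258 days (vs. the pure-advection estimate x/v = 277 d).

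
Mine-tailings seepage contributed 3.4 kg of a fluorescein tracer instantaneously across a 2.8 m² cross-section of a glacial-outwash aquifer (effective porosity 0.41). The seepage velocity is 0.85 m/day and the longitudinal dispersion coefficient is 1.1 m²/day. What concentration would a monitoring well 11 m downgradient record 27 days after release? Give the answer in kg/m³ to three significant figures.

For an instantaneous plane source, C(x,t) = M/(n_e·A·√(4πDt)) · exp(−(x−vt)²/(4Dt)), with n_e·A the pore (flow) area.
Plume center vt = 0.85 × 27 = 22.95 m, so the well at 11 m is 11.95 m upgradient of the peak.
√(4πDt) = 19.32 m, giving peak height M/(n_e·A·√(4πDt)) = 3.4/(0.41 × 2.8 × 19.32) = 0.1533 kg/m³.
(x−vt)²/(4Dt) = (-11.95)²/(4 × 1.1 × 27) = 1.202; exp(−1.202) = 0.3006.
C = 0.1533 × 0.3006 = 0.0461 kg/m³.

0.0461 kg/m³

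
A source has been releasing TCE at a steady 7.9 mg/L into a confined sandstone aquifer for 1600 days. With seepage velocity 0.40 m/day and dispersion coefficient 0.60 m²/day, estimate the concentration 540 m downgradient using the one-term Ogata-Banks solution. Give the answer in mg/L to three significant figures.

For a continuous step input, C/C₀ ≈ ½·erfc((x−vt)/(2√(Dt))).
vt = 0.40 × 1600 = 640 m and 2√(Dt) = 2√(0.60 × 1600) = 61.97 m.
Argument (x−vt)/(2√(Dt)) = (540 − 640)/61.97 = -1.614; ½·erfc(-1.614) = 0.9888.
C = 7.9 × 0.9888 = 7.81 mg/L.

7.81 mg/L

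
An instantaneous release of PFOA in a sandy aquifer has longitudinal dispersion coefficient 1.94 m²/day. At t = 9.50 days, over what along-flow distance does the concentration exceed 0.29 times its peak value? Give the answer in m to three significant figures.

19.1 m

The plume is Gaussian with σ = √(2Dt) = √(2 × 1.94 × 9.50) = 6.071 m.
C/C_peak = exp(−Δx²/(2σ²)) = 0.29 ⇒ Δx = σ·√(−2 ln 0.29) = 6.071 × 1.573 = 9.550 m.
Width = 2Δx = 19.1 m.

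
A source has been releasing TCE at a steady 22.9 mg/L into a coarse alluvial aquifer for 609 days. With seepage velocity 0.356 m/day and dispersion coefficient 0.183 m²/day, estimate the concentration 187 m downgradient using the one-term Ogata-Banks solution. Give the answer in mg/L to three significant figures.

For a continuous step input, C/C₀ ≈ ½·erfc((x−vt)/(2√(Dt))).
vt = 0.356 × 609 = 216.804 m and 2√(Dt) = 2√(0.183 × 609) = 21.11 m.
Argument (x−vt)/(2√(Dt)) = (187 − 216.804)/21.11 = -1.412; ½·erfc(-1.412) = 0.9771.
C = 22.9 × 0.9771 = 22.4 mg/L.

22.4 mg/L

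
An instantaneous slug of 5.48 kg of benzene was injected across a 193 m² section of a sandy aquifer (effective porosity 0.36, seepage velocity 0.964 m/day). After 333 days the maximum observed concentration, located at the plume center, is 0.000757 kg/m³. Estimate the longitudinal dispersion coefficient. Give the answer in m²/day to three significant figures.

2.59 m²/day

At the plume center C_max = M/(n_e·A·√(4πDt)), so D = M²/(4πt·(n_e·A·C_max)²).
n_e·A·C_max = 0.36 × 193 × 0.000757 = 0.05260 kg/m.
D = 5.48²/(4π × 333 × 0.05260²) = 2.59 m²/day.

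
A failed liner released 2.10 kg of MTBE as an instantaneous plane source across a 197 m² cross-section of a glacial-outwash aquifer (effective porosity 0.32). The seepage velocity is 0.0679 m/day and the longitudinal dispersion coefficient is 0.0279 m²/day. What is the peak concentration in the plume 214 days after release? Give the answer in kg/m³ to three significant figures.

The peak of an instantaneous 1D plume sits at x = vt; there the Gaussian factor is 1 and C_max = M/(n_e·A·√(4πDt)), where n_e·A is the pore area the mass is dissolved in.
√(4πDt) = √(4π × 0.0279 × 214) = 8.662 m, so C_max = 2.10/(0.32 × 197 × 8.662) = 0.00385 kg/m³.

0.00385 kg/m³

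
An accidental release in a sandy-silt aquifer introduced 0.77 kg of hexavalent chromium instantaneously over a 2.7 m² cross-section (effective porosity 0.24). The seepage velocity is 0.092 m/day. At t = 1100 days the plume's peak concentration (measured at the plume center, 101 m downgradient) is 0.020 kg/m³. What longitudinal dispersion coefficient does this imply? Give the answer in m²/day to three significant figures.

At the plume center C_max = M/(n_e·A·√(4πDt)), so D = M²/(4πt·(n_e·A·C_max)²).
n_e·A·C_max = 0.24 × 2.7 × 0.020 = 0.01296 kg/m.
D = 0.77²/(4π × 1100 × 0.01296²) = 0.255 m²/day.

0.255 m²/day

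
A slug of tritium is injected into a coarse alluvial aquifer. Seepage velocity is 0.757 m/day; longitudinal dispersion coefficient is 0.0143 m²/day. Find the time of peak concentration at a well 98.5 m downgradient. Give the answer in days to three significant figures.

For the 1D instantaneous-source solution, setting ∂C/∂t = 0 at fixed x gives v²t² + 2Dt − x² = 0, so t = (√(D² + v²x²) − D)/v².
√(D² + v²x²) = √(0.0143² + 0.757² × 98.5²) = 74.56; v² = 0.573049.
t = (74.56 − 0.0143)/0.573049 = 130 days (vs. the pure-advection estimate x/v = 130 d).

130 days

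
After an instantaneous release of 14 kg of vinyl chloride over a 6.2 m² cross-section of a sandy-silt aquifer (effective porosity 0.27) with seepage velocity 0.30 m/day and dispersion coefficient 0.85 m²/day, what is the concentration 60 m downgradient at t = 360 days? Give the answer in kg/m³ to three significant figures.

0.0205 kg/m³

For an instantaneous plane source, C(x,t) = M/(n_e·A·√(4πDt)) · exp(−(x−vt)²/(4Dt)), with n_e·A the pore (flow) area.
Plume center vt = 0.30 × 360 = 108 m, so the well at 60 m is 48 m upgradient of the peak.
√(4πDt) = 62.01 m, giving peak height M/(n_e·A·√(4πDt)) = 14/(0.27 × 6.2 × 62.01) = 0.1349 kg/m³.
(x−vt)²/(4Dt) = (-48)²/(4 × 0.85 × 360) = 1.882; exp(−1.882) = 0.1523.
C = 0.1349 × 0.1523 = 0.0205 kg/m³.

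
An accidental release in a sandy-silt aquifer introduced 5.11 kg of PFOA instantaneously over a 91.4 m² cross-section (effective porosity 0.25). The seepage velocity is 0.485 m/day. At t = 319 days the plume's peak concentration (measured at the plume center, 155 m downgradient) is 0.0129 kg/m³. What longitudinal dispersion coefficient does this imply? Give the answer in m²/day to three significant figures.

0.0750 m²/day

At the plume center C_max = M/(n_e·A·√(4πDt)), so D = M²/(4πt·(n_e·A·C_max)²).
n_e·A·C_max = 0.25 × 91.4 × 0.0129 = 0.2948 kg/m.
D = 5.11²/(4π × 319 × 0.2948²) = 0.0750 m²/day.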